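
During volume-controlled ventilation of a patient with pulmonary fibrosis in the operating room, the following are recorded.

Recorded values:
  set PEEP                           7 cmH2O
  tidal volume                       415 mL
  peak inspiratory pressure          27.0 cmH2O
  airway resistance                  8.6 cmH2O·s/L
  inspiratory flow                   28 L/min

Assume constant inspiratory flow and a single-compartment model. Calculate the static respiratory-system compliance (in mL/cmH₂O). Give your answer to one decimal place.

Flow: 28 L/min ÷ 60 = 0.4667 L/s.
Equation of motion (constant flow): PIP = Vt/C + R·V̇ + PEEP.
Vt/C = PIP − R·V̇ − PEEP = 27.0 − 8.6×0.4667 − 7 = 27.0 − 4.014 − 7 = 15.986 cmH2O.
C = Vt / 15.986 = 415 / 15.986 = 25.96 mL/cmH2O.

26.0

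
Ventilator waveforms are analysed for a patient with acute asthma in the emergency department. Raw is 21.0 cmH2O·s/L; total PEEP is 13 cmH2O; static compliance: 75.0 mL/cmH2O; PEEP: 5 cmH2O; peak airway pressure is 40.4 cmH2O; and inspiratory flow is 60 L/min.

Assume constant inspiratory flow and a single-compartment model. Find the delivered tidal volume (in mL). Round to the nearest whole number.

Flow: 60 L/min ÷ 60 = 1 L/s.
Total PEEP = 13 cmH2O (set 5 + intrinsic 8); this is the baseline alveolar pressure.
Equation of motion (constant flow): PIP = Vt/C + R·V̇ + PEEP.
Vt/C = PIP − R·V̇ − PEEP = 40.4 − 21.0 − 13 = 6.4 cmH2O.
Vt = C × 6.4 = 75.0 × 6.4 = 480.0 mL.

480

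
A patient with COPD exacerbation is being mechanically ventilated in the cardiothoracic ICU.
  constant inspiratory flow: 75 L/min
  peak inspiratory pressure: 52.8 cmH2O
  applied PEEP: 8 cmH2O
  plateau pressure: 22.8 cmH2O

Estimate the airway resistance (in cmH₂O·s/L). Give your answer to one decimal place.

Flow: 75 L/min ÷ 60 = 1.25 L/s.
Raw = (PIP − Pplat) / flow = (52.8 − 22.8) / 1.25 = 30.0 / 1.25 = 24.0 cmH2O·s/L.

24.0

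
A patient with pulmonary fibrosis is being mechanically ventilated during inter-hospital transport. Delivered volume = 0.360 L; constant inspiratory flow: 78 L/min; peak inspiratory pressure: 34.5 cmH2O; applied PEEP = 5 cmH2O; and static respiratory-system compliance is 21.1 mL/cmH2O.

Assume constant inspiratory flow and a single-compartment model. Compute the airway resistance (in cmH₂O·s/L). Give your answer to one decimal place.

9.6

Flow: 78 L/min ÷ 60 = 1.3 L/s.
Equation of motion (constant flow): PIP = Vt/C + R·V̇ + PEEP.
R·V̇ = PIP − Vt/C − PEEP = 34.5 − 360/21.1 − 5 = 34.5 − 17.062 − 5 = 12.438 cmH2O.
R = 12.438 / 1.3 = 9.568 cmH2O·s/L.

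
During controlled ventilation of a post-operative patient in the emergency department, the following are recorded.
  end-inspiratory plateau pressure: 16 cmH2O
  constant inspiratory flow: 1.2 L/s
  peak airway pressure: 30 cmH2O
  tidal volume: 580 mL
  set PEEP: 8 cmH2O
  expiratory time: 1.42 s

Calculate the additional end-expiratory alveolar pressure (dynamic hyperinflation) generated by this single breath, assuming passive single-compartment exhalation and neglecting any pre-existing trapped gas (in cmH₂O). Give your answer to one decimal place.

1.5

R = (PIP − Pplat)/V̇ = (30 − 16) / 1.2 = 14.0/1.2 = 11.667 cmH2O·s/L.
C = Vt/(Pplat − PEEP) = 580.0 / (16 − 8) = 580.0/8.0 = 72.5 mL/cmH2O.
τ = R × C = 11.667 × 0.0725 L/cmH2O = 0.8459 s.
Fraction remaining = e^(−Te/τ) = e^(−1.42/0.8459) = 0.1866; trapped volume = 580.0 × 0.1866 = 108.23 mL.
Additional alveolar pressure from trapping ≈ V_trapped / C = 108.23 / 72.5 = 1.493 cmH2O.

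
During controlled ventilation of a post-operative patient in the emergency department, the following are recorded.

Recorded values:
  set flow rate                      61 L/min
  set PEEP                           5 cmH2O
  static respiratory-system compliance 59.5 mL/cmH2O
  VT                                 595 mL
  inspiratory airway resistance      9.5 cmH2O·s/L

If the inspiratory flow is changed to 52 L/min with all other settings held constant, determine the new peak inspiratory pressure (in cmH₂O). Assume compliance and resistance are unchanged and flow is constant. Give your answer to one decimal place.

Flow: 61 L/min ÷ 60 = 1.0167 L/s.
New flow: 52 L/min ÷ 60 = 0.8667 L/s.
PIP = Vt/C + R·V̇ + PEEP (constant-flow equation of motion).
Only the resistive term changes: ΔPIP = R × ΔV̇ = 9.5 × (0.8667 − 1.0167) = 9.5 × -0.15 = -1.425 cmH2O.
Original PIP = 595/59.5 + 9.5×1.0167 + 5 = 24.659 cmH2O; new PIP = 24.659 + (-1.425) = 23.234 cmH2O.

23.2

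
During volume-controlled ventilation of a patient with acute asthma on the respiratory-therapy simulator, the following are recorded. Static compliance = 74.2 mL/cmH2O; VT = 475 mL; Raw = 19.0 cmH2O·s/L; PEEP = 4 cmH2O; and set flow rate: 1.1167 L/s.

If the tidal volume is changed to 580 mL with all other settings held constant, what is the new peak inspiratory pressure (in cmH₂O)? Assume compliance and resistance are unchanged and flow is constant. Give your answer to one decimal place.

33.0

PIP = Vt/C + R·V̇ + PEEP (constant-flow equation of motion).
Only the elastic term changes: ΔPIP = ΔVt / C = (580 − 475) / 74.2 = 1.415 cmH2O.
Original PIP = 475/74.2 + 19.0×1.1167 + 4 = 31.619 cmH2O; new PIP = 31.619 + (1.415) = 33.034 cmH2O.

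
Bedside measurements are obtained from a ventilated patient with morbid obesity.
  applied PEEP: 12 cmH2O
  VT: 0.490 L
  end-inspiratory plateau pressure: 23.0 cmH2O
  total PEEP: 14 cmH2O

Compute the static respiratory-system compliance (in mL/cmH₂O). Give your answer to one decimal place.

54.4

End-expiratory occlusion gives total PEEP = 14 cmH2O (intrinsic PEEP = 14 − 12 = 2). Use total PEEP for the elastic gradient.
Cstat = Vt / (Pplat − PEEPtotal) = 490 / (23.0 − 14) = 490 / 9.0 = 54.444 mL/cmH2O.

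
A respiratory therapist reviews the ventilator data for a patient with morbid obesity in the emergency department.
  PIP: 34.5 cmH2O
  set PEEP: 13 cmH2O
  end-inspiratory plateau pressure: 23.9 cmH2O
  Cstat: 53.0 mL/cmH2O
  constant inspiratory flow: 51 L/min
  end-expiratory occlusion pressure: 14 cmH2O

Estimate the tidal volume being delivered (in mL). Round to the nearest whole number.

End-expiratory occlusion gives total PEEP = 14 cmH2O (intrinsic PEEP = 14 − 13 = 1). Use total PEEP for the elastic gradient.
Vt = Cstat × (Pplat − PEEPtotal) = 53.0 × (23.9 − 14) = 53.0 × 9.9 = 524.7 mL.

525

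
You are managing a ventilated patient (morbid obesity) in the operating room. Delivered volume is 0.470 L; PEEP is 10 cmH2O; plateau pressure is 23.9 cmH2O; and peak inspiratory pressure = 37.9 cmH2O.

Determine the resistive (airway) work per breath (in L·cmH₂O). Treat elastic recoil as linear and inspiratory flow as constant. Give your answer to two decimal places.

6.58

With constant inspiratory flow the resistive pressure is constant at PIP − Pplat = 37.9 − 23.9 = 14.0 cmH2O, so resistive work = 14.0 × 0.470 = 6.58 L·cmH2O.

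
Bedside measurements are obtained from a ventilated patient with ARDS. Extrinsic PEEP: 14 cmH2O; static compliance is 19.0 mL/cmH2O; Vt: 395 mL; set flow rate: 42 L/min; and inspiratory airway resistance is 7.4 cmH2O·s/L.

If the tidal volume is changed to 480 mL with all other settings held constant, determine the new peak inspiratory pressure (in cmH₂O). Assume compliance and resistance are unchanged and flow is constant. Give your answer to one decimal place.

Flow: 42 L/min ÷ 60 = 0.7 L/s.
PIP = Vt/C + R·V̇ + PEEP (constant-flow equation of motion).
Only the elastic term changes: ΔPIP = ΔVt / C = (480 − 395) / 19.0 = 4.474 cmH2O.
Original PIP = 395/19.0 + 7.4×0.7 + 14 = 39.969 cmH2O; new PIP = 39.969 + (4.474) = 44.443 cmH2O.

44.4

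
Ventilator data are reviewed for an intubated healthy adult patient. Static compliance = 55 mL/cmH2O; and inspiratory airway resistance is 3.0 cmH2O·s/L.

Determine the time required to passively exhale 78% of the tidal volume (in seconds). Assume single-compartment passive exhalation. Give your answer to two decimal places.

0.25

τ = R × C = 3.0 × 55 mL/cmH2O = 3.0 × 0.055 L/cmH2O = 0.165 s.
Exhaled fraction f = 1 − e^(−t/τ) → t = −τ·ln(1 − f) = −0.165·ln(0.22) = 0.2498 s.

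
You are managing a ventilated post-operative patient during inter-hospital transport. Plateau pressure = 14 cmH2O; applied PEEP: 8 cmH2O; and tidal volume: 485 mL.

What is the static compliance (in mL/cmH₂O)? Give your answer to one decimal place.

Cstat = Vt / (Pplat − PEEP) = 485 / (14 − 8) = 485 / 6.0 = 80.833 mL/cmH2O.

80.8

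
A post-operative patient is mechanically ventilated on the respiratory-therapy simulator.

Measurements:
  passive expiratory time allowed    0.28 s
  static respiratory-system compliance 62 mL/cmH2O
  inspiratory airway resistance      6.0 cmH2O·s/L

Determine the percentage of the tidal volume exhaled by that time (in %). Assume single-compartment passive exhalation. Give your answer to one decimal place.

τ = R × C = 6.0 × 62 mL/cmH2O = 6.0 × 0.062 L/cmH2O = 0.372 s.
Passive exhalation: V(t)/V₀ = e^(−t/τ) = e^(−0.28/0.372) = 0.4711.
Fraction exhaled = 1 − 0.4711 = 0.5289 → 52.89%.

52.9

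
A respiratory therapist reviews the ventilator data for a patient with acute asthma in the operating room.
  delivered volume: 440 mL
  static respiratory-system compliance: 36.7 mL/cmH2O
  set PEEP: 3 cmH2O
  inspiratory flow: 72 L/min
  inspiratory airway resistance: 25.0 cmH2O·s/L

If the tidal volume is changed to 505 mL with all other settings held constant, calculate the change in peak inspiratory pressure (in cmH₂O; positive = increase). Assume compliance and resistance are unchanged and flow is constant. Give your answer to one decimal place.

PIP = Vt/C + R·V̇ + PEEP (constant-flow equation of motion).
Only the elastic term changes: ΔPIP = ΔVt / C = (505 − 440) / 36.7 = 1.771 cmH2O.

1.8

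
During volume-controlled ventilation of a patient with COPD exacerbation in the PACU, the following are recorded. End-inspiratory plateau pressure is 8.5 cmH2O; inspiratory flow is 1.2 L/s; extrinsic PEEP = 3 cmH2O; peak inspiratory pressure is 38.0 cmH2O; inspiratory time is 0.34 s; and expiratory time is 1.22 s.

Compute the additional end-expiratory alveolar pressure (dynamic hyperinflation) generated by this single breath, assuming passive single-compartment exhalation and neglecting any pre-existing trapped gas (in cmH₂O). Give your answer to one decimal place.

Vt = flow × Ti = 1.2 L/s × 0.34 s × 1000 mL/L = 408.0 mL.
R = (PIP − Pplat)/V̇ = (38.0 − 8.5) / 1.2 = 29.5/1.2 = 24.583 cmH2O·s/L.
C = Vt/(Pplat − PEEP) = 408.0 / (8.5 − 3) = 408.0/5.5 = 74.182 mL/cmH2O.
τ = R × C = 24.583 × 0.07418 L/cmH2O = 1.824 s.
Fraction remaining = e^(−Te/τ) = e^(−1.22/1.824) = 0.5123; trapped volume = 408.0 × 0.5123 = 209.02 mL.
Additional alveolar pressure from trapping ≈ V_trapped / C = 209.02 / 74.182 = 2.818 cmH2O.

2.8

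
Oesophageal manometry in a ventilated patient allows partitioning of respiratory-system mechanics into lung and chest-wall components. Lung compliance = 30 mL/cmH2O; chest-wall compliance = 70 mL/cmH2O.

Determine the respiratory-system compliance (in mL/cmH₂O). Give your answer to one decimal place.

Lung and chest wall are elastances in series: 1/Crs = 1/CL + 1/Ccw.
1/Crs = 1/30 + 1/70 = 0.04762.
Crs = 21.0 mL/cmH2O.

21.0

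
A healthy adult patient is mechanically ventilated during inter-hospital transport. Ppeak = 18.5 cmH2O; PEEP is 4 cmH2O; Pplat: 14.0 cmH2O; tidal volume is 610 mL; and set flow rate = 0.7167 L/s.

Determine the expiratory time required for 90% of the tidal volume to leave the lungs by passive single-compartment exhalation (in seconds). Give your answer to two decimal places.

0.88

R = (PIP − Pplat)/V̇ = (18.5 − 14.0) / 0.7167 = 4.5/0.7167 = 6.279 cmH2O·s/L.
C = Vt/(Pplat − PEEP) = 610.0 / (14.0 − 4) = 610.0/10.0 = 61.0 mL/cmH2O.
τ = R × C = 6.279 × 0.061 L/cmH2O = 0.383 s.
t = −τ·ln(1 − 0.90) = −0.383·ln(0.1) = 0.8819 s.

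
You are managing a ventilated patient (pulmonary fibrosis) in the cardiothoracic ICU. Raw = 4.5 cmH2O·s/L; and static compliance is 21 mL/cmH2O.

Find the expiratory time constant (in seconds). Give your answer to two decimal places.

τ = R × C = 4.5 × 21 mL/cmH2O = 4.5 × 0.021 L/cmH2O = 0.0945 s.

0.09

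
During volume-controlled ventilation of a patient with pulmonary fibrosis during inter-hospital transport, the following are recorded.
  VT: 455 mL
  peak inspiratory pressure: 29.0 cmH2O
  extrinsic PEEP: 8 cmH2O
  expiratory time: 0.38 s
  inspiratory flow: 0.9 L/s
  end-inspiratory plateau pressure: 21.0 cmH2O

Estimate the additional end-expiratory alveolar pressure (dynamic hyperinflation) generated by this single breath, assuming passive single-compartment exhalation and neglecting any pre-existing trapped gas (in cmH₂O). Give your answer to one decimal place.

R = (PIP − Pplat)/V̇ = (29.0 − 21.0) / 0.9 = 8.0/0.9 = 8.889 cmH2O·s/L.
C = Vt/(Pplat − PEEP) = 455.0 / (21.0 − 8) = 455.0/13.0 = 35.0 mL/cmH2O.
τ = R × C = 8.889 × 0.035 L/cmH2O = 0.3111 s.
Fraction remaining = e^(−Te/τ) = e^(−0.38/0.3111) = 0.2948; trapped volume = 455.0 × 0.2948 = 134.13 mL.
Additional alveolar pressure from trapping ≈ V_trapped / C = 134.13 / 35.0 = 3.832 cmH2O.

3.8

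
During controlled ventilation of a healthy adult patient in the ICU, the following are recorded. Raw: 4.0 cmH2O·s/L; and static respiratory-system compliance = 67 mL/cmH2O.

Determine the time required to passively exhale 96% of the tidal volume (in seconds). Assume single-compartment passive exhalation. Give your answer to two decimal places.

0.86

τ = R × C = 4.0 × 67 mL/cmH2O = 4.0 × 0.067 L/cmH2O = 0.268 s.
Exhaled fraction f = 1 − e^(−t/τ) → t = −τ·ln(1 − f) = −0.268·ln(0.04) = 0.8627 s.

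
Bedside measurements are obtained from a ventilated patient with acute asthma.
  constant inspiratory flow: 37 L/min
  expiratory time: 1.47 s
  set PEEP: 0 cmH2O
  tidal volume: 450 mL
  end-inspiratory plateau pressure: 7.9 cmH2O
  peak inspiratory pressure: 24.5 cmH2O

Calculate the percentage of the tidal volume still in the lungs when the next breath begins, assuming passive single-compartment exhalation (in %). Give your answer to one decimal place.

Flow: 37 L/min ÷ 60 = 0.6167 L/s.
R = (PIP − Pplat)/V̇ = (24.5 − 7.9) / 0.6167 = 16.6/0.6167 = 26.917 cmH2O·s/L.
C = Vt/(Pplat − PEEP) = 450.0 / (7.9 − 0) = 450.0/7.9 = 56.962 mL/cmH2O.
τ = R × C = 26.917 × 0.05696 L/cmH2O = 1.533 s.
Fraction remaining at end-expiration = e^(−Te/τ) = e^(−1.47/1.533) = 0.3833 → 38.33%.

38.3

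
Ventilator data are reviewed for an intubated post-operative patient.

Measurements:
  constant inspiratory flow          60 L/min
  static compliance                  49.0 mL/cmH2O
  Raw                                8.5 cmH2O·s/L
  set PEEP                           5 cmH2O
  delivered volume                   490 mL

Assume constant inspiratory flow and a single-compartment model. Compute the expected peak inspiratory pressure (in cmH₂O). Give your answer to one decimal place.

23.5

Flow: 60 L/min ÷ 60 = 1 L/s.
Equation of motion (constant flow): PIP = Vt/C + R·V̇ + PEEP.
PIP = 490/49.0 + 8.5×1 + 5 = 10.0 + 8.5 + 5 = 23.5 cmH2O.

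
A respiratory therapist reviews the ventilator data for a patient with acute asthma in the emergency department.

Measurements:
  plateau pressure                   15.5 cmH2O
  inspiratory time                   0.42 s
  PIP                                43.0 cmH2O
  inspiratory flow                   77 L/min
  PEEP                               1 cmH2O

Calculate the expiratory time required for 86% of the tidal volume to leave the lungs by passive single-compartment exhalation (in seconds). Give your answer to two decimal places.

Flow: 77 L/min ÷ 60 = 1.2833 L/s.
Vt = flow × Ti = 1.2833 L/s × 0.42 s × 1000 mL/L = 538.99 mL.
R = (PIP − Pplat)/V̇ = (43.0 − 15.5) / 1.2833 = 27.5/1.2833 = 21.429 cmH2O·s/L.
C = Vt/(Pplat − PEEP) = 538.99 / (15.5 − 1) = 538.99/14.5 = 37.172 mL/cmH2O.
τ = R × C = 21.429 × 0.03717 L/cmH2O = 0.7965 s.
t = −τ·ln(1 − 0.86) = −0.7965·ln(0.14) = 1.566 s.

1.57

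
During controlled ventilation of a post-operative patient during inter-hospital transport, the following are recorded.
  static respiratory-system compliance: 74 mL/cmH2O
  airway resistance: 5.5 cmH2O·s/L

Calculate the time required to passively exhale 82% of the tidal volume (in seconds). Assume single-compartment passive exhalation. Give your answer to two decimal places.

0.70

τ = R × C = 5.5 × 74 mL/cmH2O = 5.5 × 0.074 L/cmH2O = 0.407 s.
Exhaled fraction f = 1 − e^(−t/τ) → t = −τ·ln(1 − f) = −0.407·ln(0.18) = 0.6979 s.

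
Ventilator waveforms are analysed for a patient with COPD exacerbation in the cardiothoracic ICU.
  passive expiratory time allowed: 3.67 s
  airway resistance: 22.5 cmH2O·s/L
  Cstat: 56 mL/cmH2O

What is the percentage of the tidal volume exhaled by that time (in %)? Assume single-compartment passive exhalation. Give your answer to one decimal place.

94.6

τ = R × C = 22.5 × 56 mL/cmH2O = 22.5 × 0.056 L/cmH2O = 1.26 s.
Passive exhalation: V(t)/V₀ = e^(−t/τ) = e^(−3.67/1.26) = 0.05433.
Fraction exhaled = 1 − 0.05433 = 0.9457 → 94.57%.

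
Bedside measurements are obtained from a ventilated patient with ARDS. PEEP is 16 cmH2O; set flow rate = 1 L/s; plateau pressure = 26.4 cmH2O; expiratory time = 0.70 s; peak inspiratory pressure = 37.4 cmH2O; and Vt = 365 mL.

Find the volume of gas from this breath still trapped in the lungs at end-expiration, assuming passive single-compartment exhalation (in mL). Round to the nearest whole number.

R = (PIP − Pplat)/V̇ = (37.4 − 26.4) / 1 = 11.0/1 = 11.0 cmH2O·s/L.
C = Vt/(Pplat − PEEP) = 365.0 / (26.4 − 16) = 365.0/10.4 = 35.096 mL/cmH2O.
τ = R × C = 11.0 × 0.0351 L/cmH2O = 0.3861 s.
Fraction remaining = e^(−Te/τ) = e^(−0.70/0.3861) = 0.1632.
Trapped volume = 365.0 × 0.1632 = 59.568 mL.

60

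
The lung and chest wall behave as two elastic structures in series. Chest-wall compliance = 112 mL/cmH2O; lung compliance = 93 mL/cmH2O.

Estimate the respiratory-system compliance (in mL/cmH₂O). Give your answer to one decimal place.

Lung and chest wall are elastances in series: 1/Crs = 1/CL + 1/Ccw.
1/Crs = 1/93 + 1/112 = 0.01968.
Crs = 50.813 mL/cmH2O.

50.8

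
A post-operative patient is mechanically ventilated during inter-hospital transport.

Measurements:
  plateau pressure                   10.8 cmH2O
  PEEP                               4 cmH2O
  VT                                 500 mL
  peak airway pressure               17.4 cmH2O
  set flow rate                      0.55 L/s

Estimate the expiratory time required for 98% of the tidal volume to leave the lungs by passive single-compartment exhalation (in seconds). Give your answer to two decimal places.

3.45

R = (PIP − Pplat)/V̇ = (17.4 − 10.8) / 0.55 = 6.6/0.55 = 12.0 cmH2O·s/L.
C = Vt/(Pplat − PEEP) = 500.0 / (10.8 − 4) = 500.0/6.8 = 73.529 mL/cmH2O.
τ = R × C = 12.0 × 0.07353 L/cmH2O = 0.8824 s.
t = −τ·ln(1 − 0.98) = −0.8824·ln(0.02) = 3.452 s.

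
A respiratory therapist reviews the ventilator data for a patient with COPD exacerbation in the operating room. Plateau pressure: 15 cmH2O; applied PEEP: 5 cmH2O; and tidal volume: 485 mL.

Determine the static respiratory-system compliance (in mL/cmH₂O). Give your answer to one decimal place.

Cstat = Vt / (Pplat − PEEP) = 485 / (15 − 5) = 485 / 10.0 = 48.5 mL/cmH2O.

48.5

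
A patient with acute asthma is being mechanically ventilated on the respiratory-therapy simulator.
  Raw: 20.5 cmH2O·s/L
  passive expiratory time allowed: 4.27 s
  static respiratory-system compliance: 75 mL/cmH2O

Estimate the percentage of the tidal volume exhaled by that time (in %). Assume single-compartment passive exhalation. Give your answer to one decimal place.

93.8

τ = R × C = 20.5 × 75 mL/cmH2O = 20.5 × 0.075 L/cmH2O = 1.538 s.
Passive exhalation: V(t)/V₀ = e^(−t/τ) = e^(−4.27/1.538) = 0.06227.
Fraction exhaled = 1 − 0.06227 = 0.9377 → 93.77%.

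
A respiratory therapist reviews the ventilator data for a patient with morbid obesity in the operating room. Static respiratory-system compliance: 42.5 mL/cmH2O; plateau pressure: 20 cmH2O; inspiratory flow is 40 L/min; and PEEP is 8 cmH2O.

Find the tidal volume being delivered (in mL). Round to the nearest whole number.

Vt = Cstat × (Pplat − PEEP) = 42.5 × (20 − 8) = 42.5 × 12.0 = 510.0 mL.

510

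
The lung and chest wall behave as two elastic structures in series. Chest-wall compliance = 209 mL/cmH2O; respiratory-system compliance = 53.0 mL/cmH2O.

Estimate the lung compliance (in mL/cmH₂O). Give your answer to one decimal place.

71.0

1/CL = 1/Crs − 1/Ccw.
1/CL = 1/53.0 − 1/209 = 0.01408.
CL = 71.023 mL/cmH2O.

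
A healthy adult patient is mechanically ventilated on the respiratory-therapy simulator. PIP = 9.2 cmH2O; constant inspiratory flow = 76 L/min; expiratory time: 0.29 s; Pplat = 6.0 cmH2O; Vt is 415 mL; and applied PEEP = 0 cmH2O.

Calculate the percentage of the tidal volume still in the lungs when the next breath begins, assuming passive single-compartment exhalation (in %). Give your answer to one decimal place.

19.0

Flow: 76 L/min ÷ 60 = 1.2667 L/s.
R = (PIP − Pplat)/V̇ = (9.2 − 6.0) / 1.2667 = 3.2/1.2667 = 2.526 cmH2O·s/L.
C = Vt/(Pplat − PEEP) = 415.0 / (6.0 − 0) = 415.0/6.0 = 69.167 mL/cmH2O.
τ = R × C = 2.526 × 0.06917 L/cmH2O = 0.1747 s.
Fraction remaining at end-expiration = e^(−Te/τ) = e^(−0.29/0.1747) = 0.1901 → 19.01%.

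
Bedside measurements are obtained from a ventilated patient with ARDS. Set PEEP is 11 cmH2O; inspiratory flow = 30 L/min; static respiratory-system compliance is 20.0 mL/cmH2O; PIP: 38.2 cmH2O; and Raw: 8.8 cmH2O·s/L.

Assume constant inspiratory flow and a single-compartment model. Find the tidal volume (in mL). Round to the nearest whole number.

Flow: 30 L/min ÷ 60 = 0.5 L/s.
Equation of motion (constant flow): PIP = Vt/C + R·V̇ + PEEP.
Vt/C = PIP − R·V̇ − PEEP = 38.2 − 4.4 − 11 = 22.8 cmH2O.
Vt = C × 22.8 = 20.0 × 22.8 = 456.0 mL.

456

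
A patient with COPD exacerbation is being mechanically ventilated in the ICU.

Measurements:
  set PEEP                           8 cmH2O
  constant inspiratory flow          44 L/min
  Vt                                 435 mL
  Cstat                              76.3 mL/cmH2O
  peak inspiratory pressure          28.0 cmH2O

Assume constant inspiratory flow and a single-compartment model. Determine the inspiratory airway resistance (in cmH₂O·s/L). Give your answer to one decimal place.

19.5

Flow: 44 L/min ÷ 60 = 0.7333 L/s.
Equation of motion (constant flow): PIP = Vt/C + R·V̇ + PEEP.
R·V̇ = PIP − Vt/C − PEEP = 28.0 − 435/76.3 − 8 = 28.0 − 5.701 − 8 = 14.299 cmH2O.
R = 14.299 / 0.7333 = 19.5 cmH2O·s/L.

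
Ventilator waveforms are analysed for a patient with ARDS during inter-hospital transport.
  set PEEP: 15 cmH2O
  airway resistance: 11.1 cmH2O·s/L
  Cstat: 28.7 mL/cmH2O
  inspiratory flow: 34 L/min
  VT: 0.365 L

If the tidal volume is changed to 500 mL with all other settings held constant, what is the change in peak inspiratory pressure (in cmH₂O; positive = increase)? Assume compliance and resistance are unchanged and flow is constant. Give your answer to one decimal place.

PIP = Vt/C + R·V̇ + PEEP (constant-flow equation of motion).
Only the elastic term changes: ΔPIP = ΔVt / C = (500 − 365) / 28.7 = 4.704 cmH2O.

4.7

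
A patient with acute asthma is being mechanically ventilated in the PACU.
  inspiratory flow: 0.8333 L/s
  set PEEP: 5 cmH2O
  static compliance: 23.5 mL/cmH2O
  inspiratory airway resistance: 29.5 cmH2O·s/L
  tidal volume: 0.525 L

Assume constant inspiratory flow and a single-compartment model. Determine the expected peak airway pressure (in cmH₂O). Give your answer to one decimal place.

51.9

Equation of motion (constant flow): PIP = Vt/C + R·V̇ + PEEP.
PIP = 525/23.5 + 29.5×0.8333 + 5 = 22.34 + 24.582 + 5 = 51.922 cmH2O.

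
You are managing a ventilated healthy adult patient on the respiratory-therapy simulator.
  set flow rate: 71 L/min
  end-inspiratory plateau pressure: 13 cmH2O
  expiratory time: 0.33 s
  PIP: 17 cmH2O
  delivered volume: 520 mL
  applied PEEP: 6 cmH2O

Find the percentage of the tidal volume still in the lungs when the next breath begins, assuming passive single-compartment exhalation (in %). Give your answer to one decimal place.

26.9

Flow: 71 L/min ÷ 60 = 1.1833 L/s.
R = (PIP − Pplat)/V̇ = (17 − 13) / 1.1833 = 4.0/1.1833 = 3.38 cmH2O·s/L.
C = Vt/(Pplat − PEEP) = 520.0 / (13 − 6) = 520.0/7.0 = 74.286 mL/cmH2O.
τ = R × C = 3.38 × 0.07429 L/cmH2O = 0.2511 s.
Fraction remaining at end-expiration = e^(−Te/τ) = e^(−0.33/0.2511) = 0.2687 → 26.87%.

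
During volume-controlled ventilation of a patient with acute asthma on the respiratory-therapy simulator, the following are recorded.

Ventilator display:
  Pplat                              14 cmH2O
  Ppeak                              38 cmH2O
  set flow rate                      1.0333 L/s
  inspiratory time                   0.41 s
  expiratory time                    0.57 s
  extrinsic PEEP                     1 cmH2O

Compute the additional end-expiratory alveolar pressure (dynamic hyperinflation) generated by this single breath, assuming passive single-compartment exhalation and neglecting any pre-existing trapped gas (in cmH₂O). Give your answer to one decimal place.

6.1

Vt = flow × Ti = 1.0333 L/s × 0.41 s × 1000 mL/L = 423.65 mL.
R = (PIP − Pplat)/V̇ = (38 − 14) / 1.0333 = 24.0/1.0333 = 23.227 cmH2O·s/L.
C = Vt/(Pplat − PEEP) = 423.65 / (14 − 1) = 423.65/13.0 = 32.588 mL/cmH2O.
τ = R × C = 23.227 × 0.03259 L/cmH2O = 0.757 s.
Fraction remaining = e^(−Te/τ) = e^(−0.57/0.757) = 0.471; trapped volume = 423.65 × 0.471 = 199.54 mL.
Additional alveolar pressure from trapping ≈ V_trapped / C = 199.54 / 32.588 = 6.123 cmH2O.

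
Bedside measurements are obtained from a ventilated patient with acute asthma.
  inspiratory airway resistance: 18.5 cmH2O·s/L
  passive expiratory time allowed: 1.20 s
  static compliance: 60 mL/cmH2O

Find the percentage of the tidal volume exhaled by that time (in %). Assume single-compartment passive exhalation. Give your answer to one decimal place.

τ = R × C = 18.5 × 60 mL/cmH2O = 18.5 × 0.060 L/cmH2O = 1.11 s.
Passive exhalation: V(t)/V₀ = e^(−t/τ) = e^(−1.20/1.11) = 0.3392.
Fraction exhaled = 1 − 0.3392 = 0.6608 → 66.08%.

66.1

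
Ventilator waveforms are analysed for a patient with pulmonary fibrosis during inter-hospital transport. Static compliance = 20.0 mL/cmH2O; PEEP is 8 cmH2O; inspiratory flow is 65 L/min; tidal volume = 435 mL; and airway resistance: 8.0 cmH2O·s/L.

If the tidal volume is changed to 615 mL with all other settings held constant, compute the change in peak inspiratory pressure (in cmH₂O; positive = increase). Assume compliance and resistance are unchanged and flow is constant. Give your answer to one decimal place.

PIP = Vt/C + R·V̇ + PEEP (constant-flow equation of motion).
Only the elastic term changes: ΔPIP = ΔVt / C = (615 − 435) / 20.0 = 9.0 cmH2O.

9.0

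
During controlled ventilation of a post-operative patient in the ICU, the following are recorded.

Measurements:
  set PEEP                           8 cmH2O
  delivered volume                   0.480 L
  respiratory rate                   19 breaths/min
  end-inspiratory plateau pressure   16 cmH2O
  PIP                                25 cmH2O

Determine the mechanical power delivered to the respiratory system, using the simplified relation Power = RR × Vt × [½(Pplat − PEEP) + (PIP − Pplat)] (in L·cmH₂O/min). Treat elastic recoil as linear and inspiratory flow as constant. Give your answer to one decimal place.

Per-breath work = Vt × [½(Pplat−PEEP) + (PIP−Pplat)] = 0.480 × [0.5×8.0 + 9.0] = 0.480 × 13.0 = 6.24 L·cmH2O.
Power = 19 × 6.24 = 118.56 L·cmH2O/min.

118.6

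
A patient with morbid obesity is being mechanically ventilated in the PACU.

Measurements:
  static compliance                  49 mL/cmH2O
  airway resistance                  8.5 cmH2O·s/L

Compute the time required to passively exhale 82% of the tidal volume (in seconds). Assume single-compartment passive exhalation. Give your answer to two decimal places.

τ = R × C = 8.5 × 49 mL/cmH2O = 8.5 × 0.049 L/cmH2O = 0.4165 s.
Exhaled fraction f = 1 − e^(−t/τ) → t = −τ·ln(1 − f) = −0.4165·ln(0.18) = 0.7142 s.

0.71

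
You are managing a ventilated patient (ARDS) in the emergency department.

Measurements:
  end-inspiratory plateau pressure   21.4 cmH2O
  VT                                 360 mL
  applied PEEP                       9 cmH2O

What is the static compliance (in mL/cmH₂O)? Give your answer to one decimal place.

29.0

Cstat = Vt / (Pplat − PEEP) = 360 / (21.4 − 9) = 360 / 12.4 = 29.032 mL/cmH2O.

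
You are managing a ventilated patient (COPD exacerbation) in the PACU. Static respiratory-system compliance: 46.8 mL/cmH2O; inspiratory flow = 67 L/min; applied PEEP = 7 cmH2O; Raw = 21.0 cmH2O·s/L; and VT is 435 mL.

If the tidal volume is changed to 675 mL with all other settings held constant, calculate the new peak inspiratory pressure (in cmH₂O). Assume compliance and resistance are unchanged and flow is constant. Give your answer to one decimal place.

44.9

Flow: 67 L/min ÷ 60 = 1.1167 L/s.
PIP = Vt/C + R·V̇ + PEEP (constant-flow equation of motion).
Only the elastic term changes: ΔPIP = ΔVt / C = (675 − 435) / 46.8 = 5.128 cmH2O.
Original PIP = 435/46.8 + 21.0×1.1167 + 7 = 39.746 cmH2O; new PIP = 39.746 + (5.128) = 44.874 cmH2O.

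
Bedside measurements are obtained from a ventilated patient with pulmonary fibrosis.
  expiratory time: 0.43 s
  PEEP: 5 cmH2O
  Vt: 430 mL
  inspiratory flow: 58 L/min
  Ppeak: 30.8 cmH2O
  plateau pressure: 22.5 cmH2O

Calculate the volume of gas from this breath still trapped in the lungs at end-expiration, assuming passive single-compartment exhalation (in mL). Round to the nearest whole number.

Flow: 58 L/min ÷ 60 = 0.9667 L/s.
R = (PIP − Pplat)/V̇ = (30.8 − 22.5) / 0.9667 = 8.3/0.9667 = 8.586 cmH2O·s/L.
C = Vt/(Pplat − PEEP) = 430.0 / (22.5 − 5) = 430.0/17.5 = 24.571 mL/cmH2O.
τ = R × C = 8.586 × 0.02457 L/cmH2O = 0.211 s.
Fraction remaining = e^(−Te/τ) = e^(−0.43/0.211) = 0.1303.
Trapped volume = 430.0 × 0.1303 = 56.029 mL.

56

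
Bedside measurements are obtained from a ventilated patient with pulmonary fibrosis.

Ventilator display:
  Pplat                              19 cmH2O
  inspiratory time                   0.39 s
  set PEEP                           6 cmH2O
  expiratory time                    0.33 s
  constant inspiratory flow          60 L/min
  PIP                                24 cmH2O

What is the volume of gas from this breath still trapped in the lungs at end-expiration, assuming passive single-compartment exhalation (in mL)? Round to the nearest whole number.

Flow: 60 L/min ÷ 60 = 1 L/s.
Vt = flow × Ti = 1 L/s × 0.39 s × 1000 mL/L = 390.0 mL.
R = (PIP − Pplat)/V̇ = (24 − 19) / 1 = 5.0/1 = 5.0 cmH2O·s/L.
C = Vt/(Pplat − PEEP) = 390.0 / (19 − 6) = 390.0/13.0 = 30.0 mL/cmH2O.
τ = R × C = 5.0 × 0.03 L/cmH2O = 0.15 s.
Fraction remaining = e^(−Te/τ) = e^(−0.33/0.15) = 0.1108.
Trapped volume = 390.0 × 0.1108 = 43.212 mL.

43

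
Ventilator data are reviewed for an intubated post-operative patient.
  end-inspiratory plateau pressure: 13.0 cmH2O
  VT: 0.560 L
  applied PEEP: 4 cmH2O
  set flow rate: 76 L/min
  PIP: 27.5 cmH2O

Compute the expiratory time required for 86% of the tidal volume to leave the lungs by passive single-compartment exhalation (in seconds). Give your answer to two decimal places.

1.40

Flow: 76 L/min ÷ 60 = 1.2667 L/s.
R = (PIP − Pplat)/V̇ = (27.5 − 13.0) / 1.2667 = 14.5/1.2667 = 11.447 cmH2O·s/L.
C = Vt/(Pplat − PEEP) = 560.0 / (13.0 − 4) = 560.0/9.0 = 62.222 mL/cmH2O.
τ = R × C = 11.447 × 0.06222 L/cmH2O = 0.7122 s.
t = −τ·ln(1 − 0.86) = −0.7122·ln(0.14) = 1.4 s.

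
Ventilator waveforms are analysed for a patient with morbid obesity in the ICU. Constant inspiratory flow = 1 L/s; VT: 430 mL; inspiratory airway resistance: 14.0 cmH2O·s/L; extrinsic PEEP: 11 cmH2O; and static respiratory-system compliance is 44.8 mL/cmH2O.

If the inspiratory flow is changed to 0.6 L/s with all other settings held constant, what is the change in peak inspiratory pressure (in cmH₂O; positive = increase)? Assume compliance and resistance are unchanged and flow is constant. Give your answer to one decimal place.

PIP = Vt/C + R·V̇ + PEEP (constant-flow equation of motion).
Only the resistive term changes: ΔPIP = R × ΔV̇ = 14.0 × (0.6 − 1) = 14.0 × -0.4 = -5.6 cmH2O.

-5.6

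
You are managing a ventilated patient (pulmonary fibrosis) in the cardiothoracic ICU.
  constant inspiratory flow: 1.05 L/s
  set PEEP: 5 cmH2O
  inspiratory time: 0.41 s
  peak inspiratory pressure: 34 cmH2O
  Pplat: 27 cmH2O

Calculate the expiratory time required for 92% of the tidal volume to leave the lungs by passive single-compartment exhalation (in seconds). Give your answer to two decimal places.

0.33

Vt = flow × Ti = 1.05 L/s × 0.41 s × 1000 mL/L = 430.5 mL.
R = (PIP − Pplat)/V̇ = (34 − 27) / 1.05 = 7.0/1.05 = 6.667 cmH2O·s/L.
C = Vt/(Pplat − PEEP) = 430.5 / (27 − 5) = 430.5/22.0 = 19.568 mL/cmH2O.
τ = R × C = 6.667 × 0.01957 L/cmH2O = 0.1305 s.
t = −τ·ln(1 − 0.92) = −0.1305·ln(0.08) = 0.3296 s.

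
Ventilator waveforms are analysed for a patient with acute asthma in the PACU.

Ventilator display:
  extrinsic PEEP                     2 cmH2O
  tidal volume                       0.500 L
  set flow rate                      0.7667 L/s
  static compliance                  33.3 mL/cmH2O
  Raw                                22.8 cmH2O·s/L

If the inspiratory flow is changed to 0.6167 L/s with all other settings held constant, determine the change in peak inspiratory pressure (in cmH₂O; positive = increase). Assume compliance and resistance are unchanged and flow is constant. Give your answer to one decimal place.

PIP = Vt/C + R·V̇ + PEEP (constant-flow equation of motion).
Only the resistive term changes: ΔPIP = R × ΔV̇ = 22.8 × (0.6167 − 0.7667) = 22.8 × -0.15 = -3.42 cmH2O.

-3.4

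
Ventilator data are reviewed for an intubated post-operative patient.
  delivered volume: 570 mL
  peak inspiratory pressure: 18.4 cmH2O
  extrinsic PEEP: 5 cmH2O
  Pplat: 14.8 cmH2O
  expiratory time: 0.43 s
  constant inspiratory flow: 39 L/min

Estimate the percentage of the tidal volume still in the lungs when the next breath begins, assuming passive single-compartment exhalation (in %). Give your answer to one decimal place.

Flow: 39 L/min ÷ 60 = 0.65 L/s.
R = (PIP − Pplat)/V̇ = (18.4 − 14.8) / 0.65 = 3.6/0.65 = 5.538 cmH2O·s/L.
C = Vt/(Pplat − PEEP) = 570.0 / (14.8 − 5) = 570.0/9.8 = 58.163 mL/cmH2O.
τ = R × C = 5.538 × 0.05816 L/cmH2O = 0.3221 s.
Fraction remaining at end-expiration = e^(−Te/τ) = e^(−0.43/0.3221) = 0.2632 → 26.32%.

26.3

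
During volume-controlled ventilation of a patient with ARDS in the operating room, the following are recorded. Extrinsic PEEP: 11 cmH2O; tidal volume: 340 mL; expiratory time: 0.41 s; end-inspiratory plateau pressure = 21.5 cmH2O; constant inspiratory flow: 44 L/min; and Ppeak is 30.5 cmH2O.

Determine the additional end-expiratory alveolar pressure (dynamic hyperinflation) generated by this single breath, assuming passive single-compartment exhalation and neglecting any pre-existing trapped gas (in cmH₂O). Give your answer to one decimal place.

3.7

Flow: 44 L/min ÷ 60 = 0.7333 L/s.
R = (PIP − Pplat)/V̇ = (30.5 − 21.5) / 0.7333 = 9.0/0.7333 = 12.273 cmH2O·s/L.
C = Vt/(Pplat − PEEP) = 340.0 / (21.5 − 11) = 340.0/10.5 = 32.381 mL/cmH2O.
τ = R × C = 12.273 × 0.03238 L/cmH2O = 0.3974 s.
Fraction remaining = e^(−Te/τ) = e^(−0.41/0.3974) = 0.3564; trapped volume = 340.0 × 0.3564 = 121.18 mL.
Additional alveolar pressure from trapping ≈ V_trapped / C = 121.18 / 32.381 = 3.742 cmH2O.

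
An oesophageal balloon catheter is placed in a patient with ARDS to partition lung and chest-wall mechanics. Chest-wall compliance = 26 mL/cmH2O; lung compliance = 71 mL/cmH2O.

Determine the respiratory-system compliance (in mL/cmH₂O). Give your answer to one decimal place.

19.0

Lung and chest wall are elastances in series: 1/Crs = 1/CL + 1/Ccw.
1/Crs = 1/71 + 1/26 = 0.05255.
Crs = 19.029 mL/cmH2O.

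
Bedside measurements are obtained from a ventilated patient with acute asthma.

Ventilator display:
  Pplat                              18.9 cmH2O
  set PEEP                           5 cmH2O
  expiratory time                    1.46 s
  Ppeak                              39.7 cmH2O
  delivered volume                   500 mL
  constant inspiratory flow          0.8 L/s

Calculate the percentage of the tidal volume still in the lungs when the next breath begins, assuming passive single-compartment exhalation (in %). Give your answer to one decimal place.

R = (PIP − Pplat)/V̇ = (39.7 − 18.9) / 0.8 = 20.8/0.8 = 26.0 cmH2O·s/L.
C = Vt/(Pplat − PEEP) = 500.0 / (18.9 − 5) = 500.0/13.9 = 35.971 mL/cmH2O.
τ = R × C = 26.0 × 0.03597 L/cmH2O = 0.9352 s.
Fraction remaining at end-expiration = e^(−Te/τ) = e^(−1.46/0.9352) = 0.2099 → 20.99%.

21.0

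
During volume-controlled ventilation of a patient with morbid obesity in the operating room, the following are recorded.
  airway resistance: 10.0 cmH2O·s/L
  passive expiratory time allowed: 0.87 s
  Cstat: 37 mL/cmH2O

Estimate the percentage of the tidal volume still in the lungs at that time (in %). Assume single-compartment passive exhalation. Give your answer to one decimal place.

τ = R × C = 10.0 × 37 mL/cmH2O = 10.0 × 0.037 L/cmH2O = 0.37 s.
Passive exhalation: V(t)/V₀ = e^(−t/τ) = e^(−0.87/0.37) = 0.09524.
Fraction remaining = 0.09524 → 9.524%.

9.5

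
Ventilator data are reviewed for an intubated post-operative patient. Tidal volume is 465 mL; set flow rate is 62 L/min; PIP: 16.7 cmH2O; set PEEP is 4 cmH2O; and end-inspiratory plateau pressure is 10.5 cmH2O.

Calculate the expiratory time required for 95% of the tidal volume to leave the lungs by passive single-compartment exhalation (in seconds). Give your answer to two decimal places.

1.29

Flow: 62 L/min ÷ 60 = 1.0333 L/s.
R = (PIP − Pplat)/V̇ = (16.7 − 10.5) / 1.0333 = 6.2/1.0333 = 6.0 cmH2O·s/L.
C = Vt/(Pplat − PEEP) = 465.0 / (10.5 − 4) = 465.0/6.5 = 71.538 mL/cmH2O.
τ = R × C = 6.0 × 0.07154 L/cmH2O = 0.4292 s.
t = −τ·ln(1 − 0.95) = −0.4292·ln(0.05) = 1.286 s.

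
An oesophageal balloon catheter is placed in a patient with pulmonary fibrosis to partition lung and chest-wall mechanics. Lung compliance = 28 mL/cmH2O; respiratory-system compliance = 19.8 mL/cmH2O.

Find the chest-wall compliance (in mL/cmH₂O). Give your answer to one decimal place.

67.6

1/Ccw = 1/Crs − 1/CL.
1/Ccw = 1/19.8 − 1/28 = 0.01479.
Ccw = 67.613 mL/cmH2O.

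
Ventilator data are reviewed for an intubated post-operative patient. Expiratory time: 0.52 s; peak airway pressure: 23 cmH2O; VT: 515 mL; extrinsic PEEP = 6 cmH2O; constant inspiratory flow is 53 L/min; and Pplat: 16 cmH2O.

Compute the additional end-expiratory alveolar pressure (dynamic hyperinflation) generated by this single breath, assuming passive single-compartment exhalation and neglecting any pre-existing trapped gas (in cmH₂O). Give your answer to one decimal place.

Flow: 53 L/min ÷ 60 = 0.8833 L/s.
R = (PIP − Pplat)/V̇ = (23 − 16) / 0.8833 = 7.0/0.8833 = 7.925 cmH2O·s/L.
C = Vt/(Pplat − PEEP) = 515.0 / (16 − 6) = 515.0/10.0 = 51.5 mL/cmH2O.
τ = R × C = 7.925 × 0.0515 L/cmH2O = 0.4081 s.
Fraction remaining = e^(−Te/τ) = e^(−0.52/0.4081) = 0.2797; trapped volume = 515.0 × 0.2797 = 144.05 mL.
Additional alveolar pressure from trapping ≈ V_trapped / C = 144.05 / 51.5 = 2.797 cmH2O.

2.8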